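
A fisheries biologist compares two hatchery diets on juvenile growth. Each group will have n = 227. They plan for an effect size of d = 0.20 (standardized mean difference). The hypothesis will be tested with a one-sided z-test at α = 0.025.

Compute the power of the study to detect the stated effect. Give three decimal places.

Noncentrality parameter: δ = d·√(n/2) = 0.20 × √(227/2) = 2.1307
One-sided α = 0.025 → critical value z_{0.025} = 1.960.
Power = P(Z > 1.960 − δ) = Φ(0.171) = 0.5678.

Power ≈ 0.568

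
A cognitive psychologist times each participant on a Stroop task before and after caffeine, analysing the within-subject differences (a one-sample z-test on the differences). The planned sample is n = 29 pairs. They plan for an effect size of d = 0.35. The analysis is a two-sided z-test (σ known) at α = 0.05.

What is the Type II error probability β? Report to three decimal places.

Noncentrality parameter: δ = d·√n = 0.35 × √29 = 1.8848
Two-sided α = 0.05 → critical value z_{0.025} = 1.960.
Power = Φ(δ − 1.960) + Φ(−δ − 1.960) = Φ(-0.075) + Φ(-3.845) = 0.4700 + 0.0001 = 0.4701.
Type II error: β = 1 − power = 1 − 0.4701 = 0.5299.

β ≈ 0.530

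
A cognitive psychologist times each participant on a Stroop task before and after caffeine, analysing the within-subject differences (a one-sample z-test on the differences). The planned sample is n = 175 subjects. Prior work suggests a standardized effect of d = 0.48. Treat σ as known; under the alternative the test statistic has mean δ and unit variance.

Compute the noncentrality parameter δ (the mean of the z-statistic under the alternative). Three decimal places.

δ ≈ 6.350

The noncentrality parameter scales effect size by the design's sample-size factor: δ = d·√n = 0.48 × √175 = 6.3498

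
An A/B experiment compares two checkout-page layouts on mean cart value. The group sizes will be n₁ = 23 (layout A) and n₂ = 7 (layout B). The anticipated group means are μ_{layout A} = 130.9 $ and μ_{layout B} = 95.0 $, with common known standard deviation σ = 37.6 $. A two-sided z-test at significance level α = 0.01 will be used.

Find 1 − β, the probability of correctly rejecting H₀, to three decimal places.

Power ≈ 0.358

Standardized effect: d = |μ_{layout A} − μ_{layout B}| / σ = |130.9 − 95.0| / 37.6 = 0.9548
Noncentrality parameter: λ = d / √(1/n₁ + 1/n₂) = 0.9548 / √(1/23 + 1/7) = 2.2119
Critical value for a two-sided test at α = 0.01: z_{α/2} = 2.576.
Power = Φ(λ − 2.576) + Φ(−λ − 2.576) = Φ(-0.364) + Φ(-4.788) = 0.3579 + 0.0000 = 0.3579.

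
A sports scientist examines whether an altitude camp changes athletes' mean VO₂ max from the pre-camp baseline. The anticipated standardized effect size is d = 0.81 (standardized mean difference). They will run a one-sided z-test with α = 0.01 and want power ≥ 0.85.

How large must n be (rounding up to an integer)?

n = 18

For power 0.85 need Φ(δ − z_{0.01}) = 0.85, so δ = z_{0.01} + z_{0.15} = 2.326 + 1.036 = 3.363.
δ = d·√n ⇒ n = (δ/d)² = (3.363 / 0.81)² = 17.24.
Rounding up, n = 18.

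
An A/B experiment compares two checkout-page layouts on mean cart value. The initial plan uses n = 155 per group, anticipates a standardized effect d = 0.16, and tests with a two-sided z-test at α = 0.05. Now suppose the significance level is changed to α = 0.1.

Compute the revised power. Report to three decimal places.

δ = d·√(n/2) = 0.16 × √(155/2) = 1.4085 (unchanged). New critical value: z_{0.05} = 1.645.
Revised power = Φ(δ − 1.645) + Φ(−δ − 1.645) = Φ(-0.236) + Φ(-3.053) = 0.4066 + 0.0011 = 0.4077.

Power ≈ 0.408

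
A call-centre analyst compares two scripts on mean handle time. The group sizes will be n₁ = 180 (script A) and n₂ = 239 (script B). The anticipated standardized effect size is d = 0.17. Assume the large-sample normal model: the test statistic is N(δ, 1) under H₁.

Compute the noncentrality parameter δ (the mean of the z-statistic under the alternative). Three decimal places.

δ ≈ 1.723

The noncentrality parameter scales effect size by the design's sample-size factor: δ = d / √(1/n₁ + 1/n₂) = 0.17 / √(1/180 + 1/239) = 1.7226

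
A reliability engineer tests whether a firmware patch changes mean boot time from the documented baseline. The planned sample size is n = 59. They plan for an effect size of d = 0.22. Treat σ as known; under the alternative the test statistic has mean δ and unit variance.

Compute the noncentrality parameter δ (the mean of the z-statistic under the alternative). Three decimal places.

δ ≈ 1.690

δ = d·√n = 0.22 × √59 = 1.6899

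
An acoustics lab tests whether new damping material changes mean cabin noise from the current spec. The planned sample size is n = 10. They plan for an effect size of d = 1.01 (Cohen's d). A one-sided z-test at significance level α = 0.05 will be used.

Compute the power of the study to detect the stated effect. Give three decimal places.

Noncentrality parameter: δ = d·√n = 1.01 × √10 = 3.1939
One-sided α = 0.05 → critical value z_{0.05} = 1.645.
Power = Φ(δ − 1.645) = Φ(1.549) = 0.9393.

Power ≈ 0.939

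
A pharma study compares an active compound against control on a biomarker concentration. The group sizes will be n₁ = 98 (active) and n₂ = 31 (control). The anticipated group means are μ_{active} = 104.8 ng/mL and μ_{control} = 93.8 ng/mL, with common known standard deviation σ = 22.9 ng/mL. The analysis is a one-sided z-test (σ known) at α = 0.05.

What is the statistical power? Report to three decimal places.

Power ≈ 0.754

Standardized effect: d = |μ_{active} − μ_{control}| / σ = |104.8 − 93.8| / 22.9 = 0.4803
Noncentrality parameter: δ = d / √(1/n₁ + 1/n₂) = 0.4803 / √(1/98 + 1/31) = 2.3311
One-sided α = 0.05 → critical value z_{0.05} = 1.645.
Power = P(Z > 1.645 − δ) = Φ(0.686) = 0.7537.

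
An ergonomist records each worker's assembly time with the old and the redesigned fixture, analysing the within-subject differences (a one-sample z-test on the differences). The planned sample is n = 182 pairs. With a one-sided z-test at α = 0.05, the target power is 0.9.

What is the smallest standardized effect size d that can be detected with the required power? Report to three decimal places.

Need Φ(δ − 1.645) = 0.9, so δ = 1.645 + 1.282 = 2.926.
δ = d·√n ⇒ d = δ/√n = 2.926/√182 = 0.2169.

d ≈ 0.217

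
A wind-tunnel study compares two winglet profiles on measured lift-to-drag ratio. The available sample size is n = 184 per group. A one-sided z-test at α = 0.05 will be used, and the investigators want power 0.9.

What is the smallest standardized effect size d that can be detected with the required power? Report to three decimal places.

Required noncentrality: δ = z_{0.05} + z_{0.10} = 1.645 + 1.282 = 2.926.
δ = d·√(n/2) ⇒ d = δ/√(n/2) = 2.926/√(184/2) = 0.3051.

d ≈ 0.305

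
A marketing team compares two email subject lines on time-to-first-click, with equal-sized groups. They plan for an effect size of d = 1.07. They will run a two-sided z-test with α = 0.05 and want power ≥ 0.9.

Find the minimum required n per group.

Set Φ(δ − 1.960) = 0.9; then δ − 1.960 = Φ⁻¹(0.9) = 1.282, giving δ = 3.242.
(The Φ(−δ − z_{α/2}) term is vanishingly small for δ > 0 and is dropped in the standard sample-size formula.)
δ = d·√(n/2) ⇒ n = 2(δ/d)² = 2 × (3.242 / 1.07)² = 18.36.
Round up to the next whole unit.

n = 19 per group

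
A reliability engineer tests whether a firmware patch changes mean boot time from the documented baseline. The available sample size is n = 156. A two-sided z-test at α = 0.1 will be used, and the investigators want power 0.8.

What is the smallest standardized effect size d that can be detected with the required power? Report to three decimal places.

d ≈ 0.199

Need Φ(δ − 1.645) = 0.8, so δ = 1.645 + 0.842 = 2.486.
(Lower-tail contribution to power is negligible for δ > 0.)
δ = d·√n ⇒ d = δ/√n = 2.486/√156 = 0.1991.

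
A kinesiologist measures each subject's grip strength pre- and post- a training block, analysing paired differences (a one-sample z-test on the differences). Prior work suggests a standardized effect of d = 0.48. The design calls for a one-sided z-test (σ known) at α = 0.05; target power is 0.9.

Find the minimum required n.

n = 38

Set Φ(δ − 1.645) = 0.9; then δ − 1.645 = Φ⁻¹(0.9) = 1.282, giving δ = 2.926.
δ = d·√n ⇒ n = (δ/d)² = (2.926 / 0.48)² = 37.17.
Round up to the next whole unit.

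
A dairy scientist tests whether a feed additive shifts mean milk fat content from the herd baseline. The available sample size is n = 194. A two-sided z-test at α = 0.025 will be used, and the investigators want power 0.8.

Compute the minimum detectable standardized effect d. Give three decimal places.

Required noncentrality: δ = z_{0.0125} + z_{0.20} = 2.241 + 0.842 = 3.083.
(The second rejection-region term Φ(−δ − z_{α/2}) is negligible and dropped.)
δ = d·√n ⇒ d = δ/√n = 3.083/√194 = 0.2213.

d ≈ 0.221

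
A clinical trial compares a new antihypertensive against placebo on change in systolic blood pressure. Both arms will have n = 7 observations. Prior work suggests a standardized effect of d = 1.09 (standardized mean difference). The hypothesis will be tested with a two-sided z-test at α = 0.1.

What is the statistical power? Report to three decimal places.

Noncentrality parameter: δ = d·√(n/2) = 1.09 × √(7/2) = 2.0392
Critical value for a two-sided test at α = 0.1: z_{α/2} = 1.645.
Power = Φ(δ − 1.645) + Φ(−δ − 1.645) = Φ(0.394) + Φ(-3.684) = 0.6533 + 0.0001 = 0.6535.

Power ≈ 0.653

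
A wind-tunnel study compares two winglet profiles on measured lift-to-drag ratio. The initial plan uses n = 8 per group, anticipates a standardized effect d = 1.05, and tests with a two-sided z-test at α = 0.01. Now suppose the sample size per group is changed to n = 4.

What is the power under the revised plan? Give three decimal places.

With n = 4 per group: δ = d·√(n/2) = 1.05 × √(4/2) = 1.4849. Critical value z_{0.005} = 2.576.
Revised power = Φ(δ − 2.576) + Φ(−δ − 2.576) = Φ(-1.091) + Φ(-4.061) = 0.1377 + 0.0000 = 0.1377.

Power ≈ 0.138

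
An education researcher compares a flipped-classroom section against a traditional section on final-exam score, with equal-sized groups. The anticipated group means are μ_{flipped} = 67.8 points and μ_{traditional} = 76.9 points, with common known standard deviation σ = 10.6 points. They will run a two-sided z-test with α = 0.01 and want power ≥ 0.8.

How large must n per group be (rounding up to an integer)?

Standardized effect: d = |μ_{flipped} − μ_{traditional}| / σ = |67.8 − 76.9| / 10.6 = 0.8585
For power 0.8 need Φ(δ − z_{0.005}) = 0.8, so δ = z_{0.005} + z_{0.20} = 2.576 + 0.842 = 3.417.
(For δ > 0 the lower-tail rejection region contributes negligibly to power, so the one-term inversion is standard.)
δ = d·√(n/2) ⇒ n = 2(δ/d)² = 2 × (3.417 / 0.8585)² = 31.69.
Rounding up, n = 32 per group.

n = 32 per group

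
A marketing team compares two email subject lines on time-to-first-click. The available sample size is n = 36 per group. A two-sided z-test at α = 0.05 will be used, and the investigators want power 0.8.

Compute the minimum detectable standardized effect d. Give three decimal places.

d ≈ 0.660

Required noncentrality: δ = z_{0.025} + z_{0.20} = 1.960 + 0.842 = 2.802.
(Lower-tail contribution to power is negligible for δ > 0.)
δ = d·√(n/2) ⇒ d = δ/√(n/2) = 2.802/√(36/2) = 0.6603.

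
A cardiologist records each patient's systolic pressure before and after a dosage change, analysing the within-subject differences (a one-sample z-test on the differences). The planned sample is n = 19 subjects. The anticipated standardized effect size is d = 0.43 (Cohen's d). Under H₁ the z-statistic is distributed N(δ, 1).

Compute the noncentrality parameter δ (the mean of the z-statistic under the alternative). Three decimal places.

The noncentrality parameter scales effect size by the design's sample-size factor: δ = d·√n = 0.43 × √19 = 1.8743

δ ≈ 1.874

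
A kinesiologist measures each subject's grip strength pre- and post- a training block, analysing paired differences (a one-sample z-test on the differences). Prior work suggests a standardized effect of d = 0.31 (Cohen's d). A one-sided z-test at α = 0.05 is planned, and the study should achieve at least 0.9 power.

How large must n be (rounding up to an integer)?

For power 0.9 need Φ(δ − z_{0.05}) = 0.9, so δ = z_{0.05} + z_{0.10} = 1.645 + 1.282 = 2.926.
δ = d·√n ⇒ n = (δ/d)² = (2.926 / 0.31)² = 89.11.
Round up to the next whole unit.

n = 90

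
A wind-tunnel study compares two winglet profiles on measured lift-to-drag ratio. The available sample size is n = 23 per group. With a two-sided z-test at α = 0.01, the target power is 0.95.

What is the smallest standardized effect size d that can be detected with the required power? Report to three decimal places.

Need Φ(δ − 2.576) = 0.95, so δ = 2.576 + 1.645 = 4.221.
(The second rejection-region term Φ(−δ − z_{α/2}) is negligible and dropped.)
δ = d·√(n/2) ⇒ d = δ/√(n/2) = 4.221/√(23/2) = 1.2446.

d ≈ 1.245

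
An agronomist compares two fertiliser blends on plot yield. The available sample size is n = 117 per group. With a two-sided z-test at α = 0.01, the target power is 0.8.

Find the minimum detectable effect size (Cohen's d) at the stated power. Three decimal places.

d ≈ 0.447

Need Φ(δ − 2.576) = 0.8, so δ = 2.576 + 0.842 = 3.417.
(Lower-tail contribution to power is negligible for δ > 0.)
δ = d·√(n/2) ⇒ d = δ/√(n/2) = 3.417/√(117/2) = 0.4468.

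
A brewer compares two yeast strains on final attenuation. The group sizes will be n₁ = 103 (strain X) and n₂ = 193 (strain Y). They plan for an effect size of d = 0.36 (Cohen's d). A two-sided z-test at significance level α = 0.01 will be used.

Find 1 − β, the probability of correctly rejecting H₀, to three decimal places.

Noncentrality parameter: δ = d / √(1/n₁ + 1/n₂) = 0.36 / √(1/103 + 1/193) = 2.9502
Critical value for a two-sided test at α = 0.01: z_{α/2} = 2.576.
Power = Φ(δ − 2.576) + Φ(−δ − 2.576) = Φ(0.374) + Φ(-5.526) = 0.6459 + 0.0000 = 0.6459.

Power ≈ 0.646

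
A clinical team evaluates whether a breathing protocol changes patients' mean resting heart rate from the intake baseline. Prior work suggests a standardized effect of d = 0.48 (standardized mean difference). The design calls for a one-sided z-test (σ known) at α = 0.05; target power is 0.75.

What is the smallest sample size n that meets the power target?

For power 0.75 need Φ(δ − z_{0.05}) = 0.75, so δ = z_{0.05} + z_{0.25} = 1.645 + 0.674 = 2.319.
δ = d·√n ⇒ n = (δ/d)² = (2.319 / 0.48)² = 23.35.
Rounding up, n = 24.

n = 24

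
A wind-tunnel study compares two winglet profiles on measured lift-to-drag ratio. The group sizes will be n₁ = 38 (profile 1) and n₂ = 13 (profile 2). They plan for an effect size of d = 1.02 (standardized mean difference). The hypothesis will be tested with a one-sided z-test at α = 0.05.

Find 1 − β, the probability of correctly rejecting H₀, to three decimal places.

Noncentrality parameter: δ = d / √(1/n₁ + 1/n₂) = 1.02 / √(1/38 + 1/13) = 3.1745
One-sided α = 0.05 → critical value z_{0.05} = 1.645.
Power = P(Z > 1.645 − δ) = Φ(1.530) = 0.9370.

Power ≈ 0.937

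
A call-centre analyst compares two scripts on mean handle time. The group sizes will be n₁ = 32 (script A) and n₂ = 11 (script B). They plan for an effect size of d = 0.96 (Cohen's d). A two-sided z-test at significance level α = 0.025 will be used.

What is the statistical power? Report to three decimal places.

Power ≈ 0.693

Noncentrality parameter: δ = d / √(1/n₁ + 1/n₂) = 0.96 / √(1/32 + 1/11) = 2.7467
Two-sided α = 0.025 → critical value z_{0.0125} = 2.241.
Power = Φ(δ − 2.241) + Φ(−δ − 2.241) = Φ(0.505) + Φ(-4.988) = 0.6933 + 0.0000 = 0.6933.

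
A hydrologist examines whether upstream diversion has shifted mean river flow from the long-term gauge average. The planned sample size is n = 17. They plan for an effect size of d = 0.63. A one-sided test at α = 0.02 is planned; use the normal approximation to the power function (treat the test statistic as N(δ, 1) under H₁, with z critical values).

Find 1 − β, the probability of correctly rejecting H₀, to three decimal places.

Noncentrality parameter: δ = d·√n = 0.63 × √17 = 2.5976
One-sided α = 0.02 → critical value z_{0.02} = 2.054.
Power = P(Z > 2.054 − δ) = Φ(0.544) = 0.7067.

Power ≈ 0.707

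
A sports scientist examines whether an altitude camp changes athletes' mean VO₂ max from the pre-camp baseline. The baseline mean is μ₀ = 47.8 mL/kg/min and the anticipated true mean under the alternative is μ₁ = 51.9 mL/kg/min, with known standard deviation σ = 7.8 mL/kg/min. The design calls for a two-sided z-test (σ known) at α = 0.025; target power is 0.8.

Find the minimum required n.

n = 35

Standardized effect: d = |μ₁ − μ₀| / σ = |51.9 − 47.8| / 7.8 = 0.5256
For power 0.8 need Φ(δ − z_{0.0125}) = 0.8, so δ = z_{0.0125} + z_{0.20} = 2.241 + 0.842 = 3.083.
(For δ > 0 the lower-tail rejection region contributes negligibly to power, so the one-term inversion is standard.)
δ = d·√n ⇒ n = (δ/d)² = (3.083 / 0.5256)² = 34.40.
Round up to the next whole unit.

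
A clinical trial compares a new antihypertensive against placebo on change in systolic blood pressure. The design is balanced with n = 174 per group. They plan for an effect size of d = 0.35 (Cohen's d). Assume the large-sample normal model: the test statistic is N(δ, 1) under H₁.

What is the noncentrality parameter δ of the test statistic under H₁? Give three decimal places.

δ = d·√(n/2) = 0.35 × √(174/2) = 3.2646

δ ≈ 3.265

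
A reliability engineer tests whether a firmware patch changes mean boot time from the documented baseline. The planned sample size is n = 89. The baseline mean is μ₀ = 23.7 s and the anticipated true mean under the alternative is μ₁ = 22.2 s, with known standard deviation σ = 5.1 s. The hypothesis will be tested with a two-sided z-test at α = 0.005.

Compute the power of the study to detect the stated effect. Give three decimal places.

Standardized effect: d = |μ₁ − μ₀| / σ = |22.2 − 23.7| / 5.1 = 0.2941
Noncentrality parameter: λ = d·√n = 0.2941 × √89 = 2.7747
Critical value for a two-sided test at α = 0.005: z_{α/2} = 2.807.
Power = Φ(λ − 2.807) + Φ(−λ − 2.807) = Φ(-0.032) + Φ(-5.582) = 0.4871 + 0.0000 = 0.4871.

Power ≈ 0.487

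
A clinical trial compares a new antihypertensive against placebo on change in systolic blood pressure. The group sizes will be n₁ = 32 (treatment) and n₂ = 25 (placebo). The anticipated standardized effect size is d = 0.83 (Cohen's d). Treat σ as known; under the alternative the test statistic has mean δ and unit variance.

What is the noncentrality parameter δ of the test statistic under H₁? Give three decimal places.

δ ≈ 3.109

δ = d / √(1/n₁ + 1/n₂) = 0.83 / √(1/32 + 1/25) = 3.1095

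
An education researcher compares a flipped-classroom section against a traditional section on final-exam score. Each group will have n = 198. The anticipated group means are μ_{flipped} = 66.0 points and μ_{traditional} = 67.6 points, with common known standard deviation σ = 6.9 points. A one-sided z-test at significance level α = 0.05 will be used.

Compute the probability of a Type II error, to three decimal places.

β ≈ 0.254

Standardized effect: d = |μ_{flipped} − μ_{traditional}| / σ = |66.0 − 67.6| / 6.9 = 0.2319
Noncentrality parameter: δ = d·√(n/2) = 0.2319 × √(198/2) = 2.3072
Critical value for a one-sided test at α = 0.05: z_α = 1.645.
Power = Φ(δ − 1.645) = Φ(0.662) = 0.7461.
Type II error: β = 1 − power = 1 − 0.7461 = 0.2539.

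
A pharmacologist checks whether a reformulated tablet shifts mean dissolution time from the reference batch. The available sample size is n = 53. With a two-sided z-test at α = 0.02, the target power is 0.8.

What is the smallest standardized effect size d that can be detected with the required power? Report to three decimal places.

d ≈ 0.435

Required noncentrality: δ = z_{0.01} + z_{0.20} = 2.326 + 0.842 = 3.168.
(Lower-tail contribution to power is negligible for δ > 0.)
δ = d·√n ⇒ d = δ/√n = 3.168/√53 = 0.4352.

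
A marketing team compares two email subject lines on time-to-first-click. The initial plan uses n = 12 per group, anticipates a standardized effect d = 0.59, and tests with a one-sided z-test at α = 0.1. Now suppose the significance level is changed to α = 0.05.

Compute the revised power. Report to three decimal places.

Power ≈ 0.421

δ = d·√(n/2) = 0.59 × √(12/2) = 1.4452 (unchanged). New critical value: z_{0.05} = 1.645.
Revised power = Φ(δ − 1.645) = Φ(-0.200) = 0.4209.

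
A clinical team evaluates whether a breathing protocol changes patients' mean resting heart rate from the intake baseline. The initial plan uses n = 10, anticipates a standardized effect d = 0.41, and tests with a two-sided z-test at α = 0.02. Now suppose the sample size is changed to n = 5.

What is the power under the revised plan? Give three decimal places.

Power ≈ 0.080

With n = 5: δ = d·√n = 0.41 × √5 = 0.9168. Critical value z_{0.01} = 2.326.
Revised power = Φ(δ − 2.326) + Φ(−δ − 2.326) = Φ(-1.410) + Φ(-3.243) = 0.0793 + 0.0006 = 0.0799.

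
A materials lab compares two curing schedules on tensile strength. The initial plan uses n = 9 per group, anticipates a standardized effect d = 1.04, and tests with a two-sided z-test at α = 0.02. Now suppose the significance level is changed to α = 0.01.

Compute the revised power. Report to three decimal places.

Power ≈ 0.356

δ = d·√(n/2) = 1.04 × √(9/2) = 2.2062 (unchanged). New critical value: z_{0.005} = 2.576.
Revised power = Φ(δ − 2.576) + Φ(−δ − 2.576) = Φ(-0.370) + Φ(-4.782) = 0.3558 + 0.0000 = 0.3558.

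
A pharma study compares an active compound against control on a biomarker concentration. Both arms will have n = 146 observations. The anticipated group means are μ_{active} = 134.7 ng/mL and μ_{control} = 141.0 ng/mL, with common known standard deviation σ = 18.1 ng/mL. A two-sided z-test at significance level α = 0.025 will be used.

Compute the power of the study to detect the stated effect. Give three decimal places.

Standardized effect: d = |μ_{active} − μ_{control}| / σ = |134.7 − 141.0| / 18.1 = 0.3481
Noncentrality parameter: δ = d·√(n/2) = 0.3481 × √(146/2) = 2.9739
Critical value for a two-sided test at α = 0.025: z_{α/2} = 2.241.
Power = Φ(δ − 2.241) + Φ(−δ − 2.241) = Φ(0.732) + Φ(-5.215) = 0.7681 + 0.0000 = 0.7681.

Power ≈ 0.768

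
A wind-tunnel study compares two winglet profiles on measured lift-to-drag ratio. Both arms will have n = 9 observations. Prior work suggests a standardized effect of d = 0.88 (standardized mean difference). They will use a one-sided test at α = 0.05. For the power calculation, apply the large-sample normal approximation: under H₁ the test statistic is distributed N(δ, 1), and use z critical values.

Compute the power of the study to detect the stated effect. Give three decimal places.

Noncentrality parameter: δ = d·√(n/2) = 0.88 × √(9/2) = 1.8668
One-sided α = 0.05 → critical value z_{0.05} = 1.645.
Power = P(Z > 1.645 − δ) = Φ(0.222) = 0.5878.

Power ≈ 0.588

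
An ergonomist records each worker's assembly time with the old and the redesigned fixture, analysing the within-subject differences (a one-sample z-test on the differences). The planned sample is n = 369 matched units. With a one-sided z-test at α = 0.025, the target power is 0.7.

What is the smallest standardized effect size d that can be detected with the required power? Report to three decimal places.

Required noncentrality: δ = z_{0.025} + z_{0.30} = 1.960 + 0.524 = 2.484.
δ = d·√n ⇒ d = δ/√n = 2.484/√369 = 0.1293.

d ≈ 0.129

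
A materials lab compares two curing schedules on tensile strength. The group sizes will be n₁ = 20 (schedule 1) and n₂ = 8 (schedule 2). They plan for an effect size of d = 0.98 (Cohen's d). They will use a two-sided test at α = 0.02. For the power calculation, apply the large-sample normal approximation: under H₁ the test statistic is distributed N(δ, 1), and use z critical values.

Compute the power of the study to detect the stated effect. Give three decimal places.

Noncentrality parameter: δ = d / √(1/n₁ + 1/n₂) = 0.98 / √(1/20 + 1/8) = 2.3426
Two-sided α = 0.02 → critical value z_{0.01} = 2.326.
Power = Φ(δ − 2.326) + Φ(−δ − 2.326) = Φ(0.016) + Φ(-4.669) = 0.5065 + 0.0000 = 0.5065.

Power ≈ 0.507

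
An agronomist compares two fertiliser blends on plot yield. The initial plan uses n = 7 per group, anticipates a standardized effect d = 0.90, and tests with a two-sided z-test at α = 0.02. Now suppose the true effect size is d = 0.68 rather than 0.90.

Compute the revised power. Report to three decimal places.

With d = 0.68: δ = d·√(n/2) = 0.68 × √(7/2) = 1.2722. Critical value z_{0.01} = 2.326.
Revised power = Φ(δ − 2.326) + Φ(−δ − 2.326) = Φ(-1.054) + Φ(-3.599) = 0.1459 + 0.0002 = 0.1461.

Power ≈ 0.146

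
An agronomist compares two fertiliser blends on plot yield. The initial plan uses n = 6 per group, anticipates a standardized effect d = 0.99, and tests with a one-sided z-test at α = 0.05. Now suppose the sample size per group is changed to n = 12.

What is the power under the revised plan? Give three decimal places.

With n = 12 per group: δ = d·√(n/2) = 0.99 × √(12/2) = 2.4250. Critical value z_{0.05} = 1.645.
Revised power = Φ(δ − 1.645) = Φ(0.780) = 0.7823.

Power ≈ 0.782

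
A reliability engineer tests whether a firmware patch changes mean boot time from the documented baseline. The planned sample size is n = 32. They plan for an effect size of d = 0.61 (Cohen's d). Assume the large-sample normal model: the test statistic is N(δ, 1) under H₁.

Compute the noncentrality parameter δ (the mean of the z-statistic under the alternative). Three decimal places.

The noncentrality parameter scales effect size by the design's sample-size factor: δ = d·√n = 0.61 × √32 = 3.4507

δ ≈ 3.451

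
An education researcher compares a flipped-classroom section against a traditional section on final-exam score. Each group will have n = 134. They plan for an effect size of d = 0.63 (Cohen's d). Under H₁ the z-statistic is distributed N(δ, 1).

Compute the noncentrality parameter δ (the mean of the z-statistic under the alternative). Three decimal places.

δ = d·√(n/2) = 0.63 × √(134/2) = 5.1568

δ ≈ 5.157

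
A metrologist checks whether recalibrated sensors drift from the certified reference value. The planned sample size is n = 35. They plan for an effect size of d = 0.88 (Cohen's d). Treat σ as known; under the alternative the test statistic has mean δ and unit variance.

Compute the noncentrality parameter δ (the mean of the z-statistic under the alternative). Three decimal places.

δ ≈ 5.206

The noncentrality parameter scales effect size by the design's sample-size factor: δ = d·√n = 0.88 × √35 = 5.2062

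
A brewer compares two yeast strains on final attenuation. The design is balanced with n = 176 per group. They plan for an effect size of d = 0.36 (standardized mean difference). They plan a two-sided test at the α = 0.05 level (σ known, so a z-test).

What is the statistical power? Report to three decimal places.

Noncentrality parameter: δ = d·√(n/2) = 0.36 × √(176/2) = 3.3771
Critical value for a two-sided test at α = 0.05: z_{α/2} = 1.960.
Power = Φ(δ − 1.960) + Φ(−δ − 1.960) = Φ(1.417) + Φ(-5.337) = 0.9218 + 0.0000 = 0.9218.

Power ≈ 0.922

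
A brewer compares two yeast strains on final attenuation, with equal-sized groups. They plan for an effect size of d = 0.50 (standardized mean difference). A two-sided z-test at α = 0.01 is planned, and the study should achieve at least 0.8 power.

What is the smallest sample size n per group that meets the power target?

Set Φ(δ − 2.576) = 0.8; then δ − 2.576 = Φ⁻¹(0.8) = 0.842, giving δ = 3.417.
(The Φ(−δ − z_{α/2}) term is vanishingly small for δ > 0 and is dropped in the standard sample-size formula.)
δ = d·√(n/2) ⇒ n = 2(δ/d)² = 2 × (3.417 / 0.50)² = 93.43.
Rounding up, n = 94 per group.

n = 94 per group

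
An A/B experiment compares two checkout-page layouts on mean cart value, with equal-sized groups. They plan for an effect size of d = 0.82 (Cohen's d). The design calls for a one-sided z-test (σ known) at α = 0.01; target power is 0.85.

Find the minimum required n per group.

n = 34 per group

Set Φ(δ − 2.326) = 0.85; then δ − 2.326 = Φ⁻¹(0.85) = 1.036, giving δ = 3.363.
δ = d·√(n/2) ⇒ n = 2(δ/d)² = 2 × (3.363 / 0.82)² = 33.64.
Rounding up, n = 34 per group.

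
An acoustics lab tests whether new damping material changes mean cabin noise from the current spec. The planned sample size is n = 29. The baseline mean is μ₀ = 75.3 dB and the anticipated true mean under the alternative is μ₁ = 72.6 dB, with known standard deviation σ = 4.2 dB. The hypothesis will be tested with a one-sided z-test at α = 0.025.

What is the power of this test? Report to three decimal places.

Power ≈ 0.933

Standardized effect: d = |μ₁ − μ₀| / σ = |72.6 − 75.3| / 4.2 = 0.6429
Noncentrality parameter: δ = d·√n = 0.6429 × √29 = 3.4619
Critical value for a one-sided test at α = 0.025: z_α = 1.960.
Power = P(Z > 1.960 − δ) = Φ(1.502) = 0.9334.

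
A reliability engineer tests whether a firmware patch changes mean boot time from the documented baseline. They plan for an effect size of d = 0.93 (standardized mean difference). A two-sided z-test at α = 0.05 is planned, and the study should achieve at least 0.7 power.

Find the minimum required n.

For power 0.7 need Φ(δ − z_{0.025}) = 0.7, so δ = z_{0.025} + z_{0.30} = 1.960 + 0.524 = 2.484.
(For δ > 0 the lower-tail rejection region contributes negligibly to power, so the one-term inversion is standard.)
δ = d·√n ⇒ n = (δ/d)² = (2.484 / 0.93)² = 7.14.
Rounding up, n = 8.

n = 8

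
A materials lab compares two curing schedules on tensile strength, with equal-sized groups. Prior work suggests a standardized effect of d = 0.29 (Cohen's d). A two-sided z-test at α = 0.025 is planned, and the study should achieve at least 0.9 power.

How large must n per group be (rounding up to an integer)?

Set Φ(δ − 2.241) = 0.9; then δ − 2.241 = Φ⁻¹(0.9) = 1.282, giving δ = 3.523.
(Ignoring the negligible lower-tail rejection probability gives the usual closed-form inversion.)
δ = d·√(n/2) ⇒ n = 2(δ/d)² = 2 × (3.523 / 0.29)² = 295.15.
Round up to the next whole unit.

n = 296 per group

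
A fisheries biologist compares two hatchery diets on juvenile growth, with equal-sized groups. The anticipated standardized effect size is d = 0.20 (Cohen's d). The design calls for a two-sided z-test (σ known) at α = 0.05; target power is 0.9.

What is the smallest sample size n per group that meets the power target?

n = 526 per group

For power 0.9 need Φ(δ − z_{0.025}) = 0.9, so δ = z_{0.025} + z_{0.10} = 1.960 + 1.282 = 3.242.
(For δ > 0 the lower-tail rejection region contributes negligibly to power, so the one-term inversion is standard.)
δ = d·√(n/2) ⇒ n = 2(δ/d)² = 2 × (3.242 / 0.20)² = 525.37.
Round up to the next whole unit.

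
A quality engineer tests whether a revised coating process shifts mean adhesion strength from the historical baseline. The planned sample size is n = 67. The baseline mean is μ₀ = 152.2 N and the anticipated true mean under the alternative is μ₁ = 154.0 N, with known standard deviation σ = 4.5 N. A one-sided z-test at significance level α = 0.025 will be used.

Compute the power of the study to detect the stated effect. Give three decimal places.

Standardized effect: d = |μ₁ − μ₀| / σ = |154.0 − 152.2| / 4.5 = 0.4000
Noncentrality parameter: δ = d·√n = 0.4000 × √67 = 3.2741
Critical value for a one-sided test at α = 0.025: z_α = 1.960.
Power = Φ(δ − 1.960) = Φ(1.314) = 0.9056.

Power ≈ 0.906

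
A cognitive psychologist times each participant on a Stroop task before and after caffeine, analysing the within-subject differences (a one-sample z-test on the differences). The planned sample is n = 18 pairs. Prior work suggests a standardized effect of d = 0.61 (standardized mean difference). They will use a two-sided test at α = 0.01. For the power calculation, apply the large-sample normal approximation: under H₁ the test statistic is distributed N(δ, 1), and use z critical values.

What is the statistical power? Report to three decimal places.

Noncentrality parameter: δ = d·√n = 0.61 × √18 = 2.5880
Critical value for a two-sided test at α = 0.01: z_{α/2} = 2.576.
Power = Φ(δ − 2.576) + Φ(−δ − 2.576) = Φ(0.012) + Φ(-5.164) = 0.5049 + 0.0000 = 0.5049.

Power ≈ 0.505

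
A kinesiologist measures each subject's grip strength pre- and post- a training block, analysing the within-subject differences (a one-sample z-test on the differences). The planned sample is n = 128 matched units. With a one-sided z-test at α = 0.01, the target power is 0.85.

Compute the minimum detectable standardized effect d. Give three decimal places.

d ≈ 0.297

Required noncentrality: δ = z_{0.01} + z_{0.15} = 2.326 + 1.036 = 3.363.
δ = d·√n ⇒ d = δ/√n = 3.363/√128 = 0.2972.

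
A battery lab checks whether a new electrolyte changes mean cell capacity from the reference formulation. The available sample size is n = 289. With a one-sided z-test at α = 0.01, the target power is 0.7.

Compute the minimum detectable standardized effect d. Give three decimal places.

d ≈ 0.168

Required noncentrality: δ = z_{0.01} + z_{0.30} = 2.326 + 0.524 = 2.851.
δ = d·√n ⇒ d = δ/√n = 2.851/√289 = 0.1677.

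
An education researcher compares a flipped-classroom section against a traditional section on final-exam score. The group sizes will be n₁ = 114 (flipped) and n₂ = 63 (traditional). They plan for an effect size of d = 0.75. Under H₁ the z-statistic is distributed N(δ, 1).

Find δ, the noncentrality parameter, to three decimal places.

δ = d / √(1/n₁ + 1/n₂) = 0.75 / √(1/114 + 1/63) = 4.7775

δ ≈ 4.777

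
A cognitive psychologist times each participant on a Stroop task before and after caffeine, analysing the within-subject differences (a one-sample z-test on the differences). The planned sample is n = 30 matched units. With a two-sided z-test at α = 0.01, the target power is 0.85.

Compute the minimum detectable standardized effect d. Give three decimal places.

Need Φ(δ − 2.576) = 0.85, so δ = 2.576 + 1.036 = 3.612.
(Lower-tail contribution to power is negligible for δ > 0.)
δ = d·√n ⇒ d = δ/√n = 3.612/√30 = 0.6595.

d ≈ 0.660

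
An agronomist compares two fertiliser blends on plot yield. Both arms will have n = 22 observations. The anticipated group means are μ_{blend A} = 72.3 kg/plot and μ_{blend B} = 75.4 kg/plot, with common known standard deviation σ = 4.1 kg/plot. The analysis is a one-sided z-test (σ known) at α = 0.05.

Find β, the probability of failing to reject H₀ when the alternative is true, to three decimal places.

β ≈ 0.194

Standardized effect: d = |μ_{blend A} − μ_{blend B}| / σ = |72.3 − 75.4| / 4.1 = 0.7561
Noncentrality parameter: δ = d·√(n/2) = 0.7561 × √(22/2) = 2.5077
One-sided α = 0.05 → critical value z_{0.05} = 1.645.
Power = P(Z > 1.645 − δ) = Φ(0.863) = 0.8059.
Type II error: β = 1 − power = 1 − 0.8059 = 0.1941.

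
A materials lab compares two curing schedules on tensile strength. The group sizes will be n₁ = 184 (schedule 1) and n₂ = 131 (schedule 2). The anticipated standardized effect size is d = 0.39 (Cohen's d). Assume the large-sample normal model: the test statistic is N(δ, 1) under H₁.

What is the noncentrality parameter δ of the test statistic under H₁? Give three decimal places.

δ ≈ 3.412

The noncentrality parameter scales effect size by the design's sample-size factor: δ = d / √(1/n₁ + 1/n₂) = 0.39 / √(1/184 + 1/131) = 3.4116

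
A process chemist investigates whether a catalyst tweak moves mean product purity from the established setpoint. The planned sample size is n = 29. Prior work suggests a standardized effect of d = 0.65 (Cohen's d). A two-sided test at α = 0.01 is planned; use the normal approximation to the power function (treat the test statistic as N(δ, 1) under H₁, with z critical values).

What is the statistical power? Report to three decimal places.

Power ≈ 0.822

Noncentrality parameter: δ = d·√n = 0.65 × √29 = 3.5004
Critical value for a two-sided test at α = 0.01: z_{α/2} = 2.576.
Power = Φ(δ − 2.576) + Φ(−δ − 2.576) = Φ(0.925) + Φ(-6.076) = 0.8224 + 0.0000 = 0.8224.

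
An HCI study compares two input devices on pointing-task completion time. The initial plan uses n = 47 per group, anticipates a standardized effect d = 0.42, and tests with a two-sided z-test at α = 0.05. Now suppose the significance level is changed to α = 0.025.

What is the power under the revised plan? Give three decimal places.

Power ≈ 0.419

δ = d·√(n/2) = 0.42 × √(47/2) = 2.0360 (unchanged). New critical value: z_{0.0125} = 2.241.
Revised power = Φ(δ − 2.241) + Φ(−δ − 2.241) = Φ(-0.205) + Φ(-4.277) = 0.4186 + 0.0000 = 0.4186.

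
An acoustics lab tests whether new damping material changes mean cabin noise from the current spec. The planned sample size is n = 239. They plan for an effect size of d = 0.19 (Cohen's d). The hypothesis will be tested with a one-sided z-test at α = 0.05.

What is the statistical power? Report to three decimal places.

Noncentrality parameter: δ = d·√n = 0.19 × √239 = 2.9373
Critical value for a one-sided test at α = 0.05: z_α = 1.645.
Power = Φ(δ − 1.645) = Φ(1.292) = 0.9019.

Power ≈ 0.902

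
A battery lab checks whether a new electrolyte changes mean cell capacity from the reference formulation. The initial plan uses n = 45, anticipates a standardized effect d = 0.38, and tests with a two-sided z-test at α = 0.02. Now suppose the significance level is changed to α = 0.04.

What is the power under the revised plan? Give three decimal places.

Power ≈ 0.690

δ = d·√n = 0.38 × √45 = 2.5491 (unchanged). New critical value: z_{0.02} = 2.054.
Revised power = Φ(δ − 2.054) + Φ(−δ − 2.054) = Φ(0.495) + Φ(-4.603) = 0.6898 + 0.0000 = 0.6898.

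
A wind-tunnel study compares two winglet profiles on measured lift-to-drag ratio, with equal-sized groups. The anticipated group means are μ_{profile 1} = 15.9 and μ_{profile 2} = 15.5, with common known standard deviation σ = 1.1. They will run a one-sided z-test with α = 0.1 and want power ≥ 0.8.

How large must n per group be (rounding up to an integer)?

n = 69 per group

Standardized effect: d = |μ_{profile 1} − μ_{profile 2}| / σ = |15.9 − 15.5| / 1.1 = 0.3636
For power 0.8 need Φ(δ − z_{0.1}) = 0.8, so δ = z_{0.1} + z_{0.20} = 1.282 + 0.842 = 2.123.
δ = d·√(n/2) ⇒ n = 2(δ/d)² = 2 × (2.123 / 0.3636)² = 68.18.
Round up to the next whole unit.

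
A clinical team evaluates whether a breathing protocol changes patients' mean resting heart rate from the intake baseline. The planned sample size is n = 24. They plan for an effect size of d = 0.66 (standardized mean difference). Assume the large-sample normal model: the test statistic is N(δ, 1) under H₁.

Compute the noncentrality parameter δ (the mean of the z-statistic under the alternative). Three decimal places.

δ ≈ 3.233

The noncentrality parameter scales effect size by the design's sample-size factor: δ = d·√n = 0.66 × √24 = 3.2333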